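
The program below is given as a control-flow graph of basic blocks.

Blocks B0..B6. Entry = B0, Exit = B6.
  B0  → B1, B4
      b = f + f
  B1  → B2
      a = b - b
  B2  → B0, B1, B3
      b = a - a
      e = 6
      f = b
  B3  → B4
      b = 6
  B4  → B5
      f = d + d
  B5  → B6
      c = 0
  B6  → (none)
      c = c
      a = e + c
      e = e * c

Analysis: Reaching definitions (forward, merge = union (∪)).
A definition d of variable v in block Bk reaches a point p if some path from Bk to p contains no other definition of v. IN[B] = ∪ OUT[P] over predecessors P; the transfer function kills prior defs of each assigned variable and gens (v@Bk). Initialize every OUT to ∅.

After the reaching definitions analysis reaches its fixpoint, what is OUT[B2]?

Answer: {a@B1, b@B2, e@B2, f@B2}

Working:
Converged values:
  B0: | IN={a@B1, b@B2, e@B2, f@B2} | OUT={a@B1, b@B0, e@B2, f@B2}
  B1: | IN={a@B1, b@B0, b@B2, e@B2, f@B2} | OUT={a@B1, b@B0, b@B2, e@B2, f@B2}
  B2: | IN={a@B1, b@B0, b@B2, e@B2, f@B2} | OUT={a@B1, b@B2, e@B2, f@B2}
  B3: | IN={a@B1, b@B2, e@B2, f@B2} | OUT={a@B1, b@B3, e@B2, f@B2}
  B4: | IN={a@B1, b@B0, b@B3, e@B2, f@B2} | OUT={a@B1, b@B0, b@B3, e@B2, f@B4}
  B5: | IN={a@B1, b@B0, b@B3, e@B2, f@B4} | OUT={a@B1, b@B0, b@B3, c@B5, e@B2, f@B4}
  B6: | IN={a@B1, b@B0, b@B3, c@B5, e@B2, f@B4} | OUT={a@B6, b@B0, b@B3, c@B6, e@B6, f@B4}

Merge at B2: IN[B2] = OUT[B1] = {a@B1, b@B0, b@B2, e@B2, f@B2}
Applying B2's transfer function to that IN value gives OUT[B2] (row B2 above).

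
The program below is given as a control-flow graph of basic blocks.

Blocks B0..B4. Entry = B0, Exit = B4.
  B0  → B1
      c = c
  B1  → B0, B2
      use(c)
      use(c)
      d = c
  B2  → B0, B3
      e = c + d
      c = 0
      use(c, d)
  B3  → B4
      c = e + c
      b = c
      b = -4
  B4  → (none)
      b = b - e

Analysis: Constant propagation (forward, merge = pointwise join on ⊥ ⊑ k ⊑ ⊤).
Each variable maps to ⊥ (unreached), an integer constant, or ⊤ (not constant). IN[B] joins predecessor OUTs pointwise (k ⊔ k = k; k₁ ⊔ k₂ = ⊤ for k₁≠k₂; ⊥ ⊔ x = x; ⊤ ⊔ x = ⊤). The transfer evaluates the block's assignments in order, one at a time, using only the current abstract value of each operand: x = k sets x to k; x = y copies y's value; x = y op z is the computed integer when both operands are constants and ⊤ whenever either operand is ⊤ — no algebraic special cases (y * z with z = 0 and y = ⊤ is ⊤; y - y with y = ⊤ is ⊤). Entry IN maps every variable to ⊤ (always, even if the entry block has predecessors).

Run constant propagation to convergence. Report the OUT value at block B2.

Per-block solution:
  B0:  IN=(all ⊤)  OUT=(all ⊤)
  B1:  IN=(all ⊤)  OUT=(all ⊤)
  B2:  IN=(all ⊤)  OUT={c:0; rest ⊤}
  B3:  IN={c:0; rest ⊤}  OUT={b:-4; rest ⊤}
  B4:  IN={b:-4; rest ⊤}  OUT=(all ⊤)

Merge at B2: IN[B2] = OUT[B1] = {a: ⊤, b: ⊤, c: ⊤, d: ⊤, e: ⊤, f: ⊤}
Applying B2's transfer function to that IN value gives OUT[B2] (row B2 above).

Answer: {a: ⊤, b: ⊤, c: 0, d: ⊤, e: ⊤, f: ⊤}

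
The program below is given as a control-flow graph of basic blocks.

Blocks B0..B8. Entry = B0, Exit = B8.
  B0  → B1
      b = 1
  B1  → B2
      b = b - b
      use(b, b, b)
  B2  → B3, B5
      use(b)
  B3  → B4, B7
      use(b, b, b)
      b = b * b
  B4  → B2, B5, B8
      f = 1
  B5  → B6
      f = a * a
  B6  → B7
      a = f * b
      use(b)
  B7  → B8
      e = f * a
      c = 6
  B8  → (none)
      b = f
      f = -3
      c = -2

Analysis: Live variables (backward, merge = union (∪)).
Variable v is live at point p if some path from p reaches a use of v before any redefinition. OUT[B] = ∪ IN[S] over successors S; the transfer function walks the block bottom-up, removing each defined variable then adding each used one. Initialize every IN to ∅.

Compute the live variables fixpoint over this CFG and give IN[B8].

Answer: {f}

Trace:
Converged values:
  B0:  IN={a, f}  OUT={a, b, f}
  B1:  IN={a, b, f}  OUT={a, b, f}
  B2:  IN={a, b, f}  OUT={a, b, f}
  B3:  IN={a, b, f}  OUT={a, b, f}
  B4:  IN={a, b}  OUT={a, b, f}
  B5:  IN={a, b}  OUT={b, f}
  B6:  IN={b, f}  OUT={a, f}
  B7:  IN={a, f}  OUT={f}
  B8:  IN={f}  OUT={}

B8 is the boundary node: OUT[B8] = {}
Applying B8's transfer function to that OUT value gives IN[B8] (row B8 above).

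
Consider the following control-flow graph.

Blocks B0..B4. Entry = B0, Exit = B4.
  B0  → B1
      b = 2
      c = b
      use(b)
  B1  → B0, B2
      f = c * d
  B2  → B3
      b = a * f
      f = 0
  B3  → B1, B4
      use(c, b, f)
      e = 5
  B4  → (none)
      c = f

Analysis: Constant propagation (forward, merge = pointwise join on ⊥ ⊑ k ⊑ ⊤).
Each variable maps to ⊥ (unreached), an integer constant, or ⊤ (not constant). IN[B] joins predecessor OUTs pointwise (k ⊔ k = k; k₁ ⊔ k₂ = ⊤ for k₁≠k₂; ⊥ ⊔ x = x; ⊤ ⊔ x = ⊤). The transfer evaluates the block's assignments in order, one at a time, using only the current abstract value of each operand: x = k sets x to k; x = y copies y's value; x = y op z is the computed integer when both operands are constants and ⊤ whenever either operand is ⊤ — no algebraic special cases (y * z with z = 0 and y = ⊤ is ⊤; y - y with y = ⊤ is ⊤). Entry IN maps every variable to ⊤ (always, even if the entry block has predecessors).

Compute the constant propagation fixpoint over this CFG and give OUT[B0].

Per-block solution:
  B0: | IN=(all ⊤) | OUT={b:2, c:2; rest ⊤}
  B1: | IN={c:2; rest ⊤} | OUT={c:2; rest ⊤}
  B2: | IN={c:2; rest ⊤} | OUT={c:2, f:0; rest ⊤}
  B3: | IN={c:2, f:0; rest ⊤} | OUT={c:2, e:5, f:0; rest ⊤}
  B4: | IN={c:2, e:5, f:0; rest ⊤} | OUT={c:0, e:5, f:0; rest ⊤}

Merge at B0 (entry node, so the boundary value (all ⊤) is joined with the incoming edge(s)): IN[B0] = (all ⊤) ⊔ OUT[B1] = {a: ⊤, b: ⊤, c: ⊤, d: ⊤, e: ⊤, f: ⊤}
Applying B0's transfer function to that IN value gives OUT[B0] (row B0 above).

Answer: {a: ⊤, b: 2, c: 2, d: ⊤, e: ⊤, f: ⊤}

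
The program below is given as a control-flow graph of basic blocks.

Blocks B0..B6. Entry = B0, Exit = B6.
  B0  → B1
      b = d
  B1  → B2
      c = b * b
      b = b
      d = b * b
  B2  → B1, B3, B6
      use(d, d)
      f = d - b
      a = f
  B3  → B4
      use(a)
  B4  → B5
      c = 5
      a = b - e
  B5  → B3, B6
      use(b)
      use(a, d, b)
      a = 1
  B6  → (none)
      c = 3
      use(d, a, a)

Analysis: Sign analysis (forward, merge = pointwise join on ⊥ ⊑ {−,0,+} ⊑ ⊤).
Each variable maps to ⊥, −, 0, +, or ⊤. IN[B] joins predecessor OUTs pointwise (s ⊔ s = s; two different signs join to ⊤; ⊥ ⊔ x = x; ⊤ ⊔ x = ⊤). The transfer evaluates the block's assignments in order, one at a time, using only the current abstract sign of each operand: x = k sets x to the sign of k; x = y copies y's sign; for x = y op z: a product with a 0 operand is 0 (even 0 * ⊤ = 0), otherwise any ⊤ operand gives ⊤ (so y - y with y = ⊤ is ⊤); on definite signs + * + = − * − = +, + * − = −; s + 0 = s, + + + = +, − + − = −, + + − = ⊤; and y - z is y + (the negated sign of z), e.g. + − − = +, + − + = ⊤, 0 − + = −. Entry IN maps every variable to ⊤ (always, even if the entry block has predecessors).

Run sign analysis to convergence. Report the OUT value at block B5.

Converged values:
  B0: | IN=(all ⊤) | OUT=(all ⊤)
  B1: | IN=(all ⊤) | OUT=(all ⊤)
  B2: | IN=(all ⊤) | OUT=(all ⊤)
  B3: | IN=(all ⊤) | OUT=(all ⊤)
  B4: | IN=(all ⊤) | OUT={c:+; rest ⊤}
  B5: | IN={c:+; rest ⊤} | OUT={a:+, c:+; rest ⊤}
  B6: | IN=(all ⊤) | OUT={c:+; rest ⊤}

Merge at B5: IN[B5] = OUT[B4] = {a: ⊤, b: ⊤, c: +, d: ⊤, e: ⊤, f: ⊤}
Applying B5's transfer function to that IN value gives OUT[B5] (row B5 above).

Answer: {a: +, b: ⊤, c: +, d: ⊤, e: ⊤, f: ⊤}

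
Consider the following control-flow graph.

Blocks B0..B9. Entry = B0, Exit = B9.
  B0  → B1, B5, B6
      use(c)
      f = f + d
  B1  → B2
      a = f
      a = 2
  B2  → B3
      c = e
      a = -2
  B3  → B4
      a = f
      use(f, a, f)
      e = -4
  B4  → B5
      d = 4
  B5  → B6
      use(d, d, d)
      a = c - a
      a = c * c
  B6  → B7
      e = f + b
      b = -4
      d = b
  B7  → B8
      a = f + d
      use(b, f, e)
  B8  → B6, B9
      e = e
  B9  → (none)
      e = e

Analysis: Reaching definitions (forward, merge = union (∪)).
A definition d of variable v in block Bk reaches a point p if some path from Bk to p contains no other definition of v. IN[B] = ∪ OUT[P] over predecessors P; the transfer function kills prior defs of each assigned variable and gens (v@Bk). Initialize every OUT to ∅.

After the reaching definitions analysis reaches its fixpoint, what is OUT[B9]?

Per-block solution:
  B0: | IN={} | OUT={f@B0}
  B1: | IN={f@B0} | OUT={a@B1, f@B0}
  B2: | IN={a@B1, f@B0} | OUT={a@B2, c@B2, f@B0}
  B3: | IN={a@B2, c@B2, f@B0} | OUT={a@B3, c@B2, e@B3, f@B0}
  B4: | IN={a@B3, c@B2, e@B3, f@B0} | OUT={a@B3, c@B2, d@B4, e@B3, f@B0}
  B5: | IN={a@B3, c@B2, d@B4, e@B3, f@B0} | OUT={a@B5, c@B2, d@B4, e@B3, f@B0}
  B6: | IN={a@B5, a@B7, b@B6, c@B2, d@B4, d@B6, e@B3, e@B8, f@B0} | OUT={a@B5, a@B7, b@B6, c@B2, d@B6, e@B6, f@B0}
  B7: | IN={a@B5, a@B7, b@B6, c@B2, d@B6, e@B6, f@B0} | OUT={a@B7, b@B6, c@B2, d@B6, e@B6, f@B0}
  B8: | IN={a@B7, b@B6, c@B2, d@B6, e@B6, f@B0} | OUT={a@B7, b@B6, c@B2, d@B6, e@B8, f@B0}
  B9: | IN={a@B7, b@B6, c@B2, d@B6, e@B8, f@B0} | OUT={a@B7, b@B6, c@B2, d@B6, e@B9, f@B0}

Merge at B9: IN[B9] = OUT[B8] = {a@B7, b@B6, c@B2, d@B6, e@B8, f@B0}
Applying B9's transfer function to that IN value gives OUT[B9] (row B9 above).

Answer: {a@B7, b@B6, c@B2, d@B6, e@B9, f@B0}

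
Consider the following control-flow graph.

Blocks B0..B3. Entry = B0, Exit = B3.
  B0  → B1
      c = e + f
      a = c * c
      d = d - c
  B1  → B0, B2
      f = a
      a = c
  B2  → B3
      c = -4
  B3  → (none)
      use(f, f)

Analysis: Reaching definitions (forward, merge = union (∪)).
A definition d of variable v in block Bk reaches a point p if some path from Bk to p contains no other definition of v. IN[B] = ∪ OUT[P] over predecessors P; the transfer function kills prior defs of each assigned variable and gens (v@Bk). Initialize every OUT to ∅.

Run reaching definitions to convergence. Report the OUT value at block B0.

Answer: {a@B0, c@B0, d@B0, f@B1}

Derivation:
Converged values:
  B0: | IN={a@B1, c@B0, d@B0, f@B1} | OUT={a@B0, c@B0, d@B0, f@B1}
  B1: | IN={a@B0, c@B0, d@B0, f@B1} | OUT={a@B1, c@B0, d@B0, f@B1}
  B2: | IN={a@B1, c@B0, d@B0, f@B1} | OUT={a@B1, c@B2, d@B0, f@B1}
  B3: | IN={a@B1, c@B2, d@B0, f@B1} | OUT={a@B1, c@B2, d@B0, f@B1}

Merge at B0 (entry node, so the boundary value {} is joined with the incoming edge(s)): IN[B0] = {} ⊔ OUT[B1] = {a@B1, c@B0, d@B0, f@B1}
Applying B0's transfer function to that IN value gives OUT[B0] (row B0 above).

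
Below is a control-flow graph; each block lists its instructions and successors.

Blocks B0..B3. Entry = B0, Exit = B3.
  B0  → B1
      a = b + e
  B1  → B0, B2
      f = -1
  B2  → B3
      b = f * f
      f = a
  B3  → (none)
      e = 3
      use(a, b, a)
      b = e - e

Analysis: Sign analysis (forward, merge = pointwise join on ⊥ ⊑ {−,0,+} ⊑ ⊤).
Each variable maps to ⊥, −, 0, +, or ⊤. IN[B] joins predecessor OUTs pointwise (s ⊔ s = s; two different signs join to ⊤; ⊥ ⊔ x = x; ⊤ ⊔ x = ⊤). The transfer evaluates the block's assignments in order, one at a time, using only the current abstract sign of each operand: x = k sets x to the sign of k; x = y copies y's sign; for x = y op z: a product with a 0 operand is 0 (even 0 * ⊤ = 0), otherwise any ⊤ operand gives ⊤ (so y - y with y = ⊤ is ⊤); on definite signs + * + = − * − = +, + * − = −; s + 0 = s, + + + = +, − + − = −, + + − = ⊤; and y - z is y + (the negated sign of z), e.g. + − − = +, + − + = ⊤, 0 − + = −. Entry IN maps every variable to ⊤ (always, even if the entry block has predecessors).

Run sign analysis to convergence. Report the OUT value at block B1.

Fixpoint table:
  B0:  IN=(all ⊤)  OUT=(all ⊤)
  B1:  IN=(all ⊤)  OUT={f:-; rest ⊤}
  B2:  IN={f:-; rest ⊤}  OUT={b:+; rest ⊤}
  B3:  IN={b:+; rest ⊤}  OUT={e:+; rest ⊤}

Merge at B1: IN[B1] = OUT[B0] = {a: ⊤, b: ⊤, c: ⊤, d: ⊤, e: ⊤, f: ⊤}
Applying B1's transfer function to that IN value gives OUT[B1] (row B1 above).

Answer: {a: ⊤, b: ⊤, c: ⊤, d: ⊤, e: ⊤, f: -}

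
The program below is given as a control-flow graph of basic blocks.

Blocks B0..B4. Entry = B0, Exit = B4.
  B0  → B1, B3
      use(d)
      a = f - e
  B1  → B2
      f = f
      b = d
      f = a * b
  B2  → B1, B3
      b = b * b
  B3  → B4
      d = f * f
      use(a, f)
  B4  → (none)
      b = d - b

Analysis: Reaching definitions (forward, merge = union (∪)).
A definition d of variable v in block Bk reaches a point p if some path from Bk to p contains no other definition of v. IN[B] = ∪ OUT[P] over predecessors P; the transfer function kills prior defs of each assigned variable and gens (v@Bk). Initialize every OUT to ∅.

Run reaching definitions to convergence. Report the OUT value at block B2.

Converged values:
  B0:   IN={}   OUT={a@B0}
  B1:   IN={a@B0, b@B2, f@B1}   OUT={a@B0, b@B1, f@B1}
  B2:   IN={a@B0, b@B1, f@B1}   OUT={a@B0, b@B2, f@B1}
  B3:   IN={a@B0, b@B2, f@B1}   OUT={a@B0, b@B2, d@B3, f@B1}
  B4:   IN={a@B0, b@B2, d@B3, f@B1}   OUT={a@B0, b@B4, d@B3, f@B1}

Merge at B2: IN[B2] = OUT[B1] = {a@B0, b@B1, f@B1}
Applying B2's transfer function to that IN value gives OUT[B2] (row B2 above).

Answer: {a@B0, b@B2, f@B1}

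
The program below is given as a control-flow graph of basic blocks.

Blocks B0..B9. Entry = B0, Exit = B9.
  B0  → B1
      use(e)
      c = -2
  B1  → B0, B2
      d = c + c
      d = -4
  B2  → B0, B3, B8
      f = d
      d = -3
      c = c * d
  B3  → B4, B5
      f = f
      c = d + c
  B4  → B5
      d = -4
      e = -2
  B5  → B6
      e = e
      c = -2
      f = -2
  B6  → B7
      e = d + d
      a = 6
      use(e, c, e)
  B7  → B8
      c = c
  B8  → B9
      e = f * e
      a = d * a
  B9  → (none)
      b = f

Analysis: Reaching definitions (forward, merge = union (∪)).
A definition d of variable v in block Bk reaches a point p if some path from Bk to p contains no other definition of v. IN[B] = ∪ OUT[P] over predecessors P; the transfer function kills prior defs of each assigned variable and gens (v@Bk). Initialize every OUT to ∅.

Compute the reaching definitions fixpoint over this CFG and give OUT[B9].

Per-block solution:
  B0:   IN={c@B0, c@B2, d@B1, d@B2, f@B2}   OUT={c@B0, d@B1, d@B2, f@B2}
  B1:   IN={c@B0, d@B1, d@B2, f@B2}   OUT={c@B0, d@B1, f@B2}
  B2:   IN={c@B0, d@B1, f@B2}   OUT={c@B2, d@B2, f@B2}
  B3:   IN={c@B2, d@B2, f@B2}   OUT={c@B3, d@B2, f@B3}
  B4:   IN={c@B3, d@B2, f@B3}   OUT={c@B3, d@B4, e@B4, f@B3}
  B5:   IN={c@B3, d@B2, d@B4, e@B4, f@B3}   OUT={c@B5, d@B2, d@B4, e@B5, f@B5}
  B6:   IN={c@B5, d@B2, d@B4, e@B5, f@B5}   OUT={a@B6, c@B5, d@B2, d@B4, e@B6, f@B5}
  B7:   IN={a@B6, c@B5, d@B2, d@B4, e@B6, f@B5}   OUT={a@B6, c@B7, d@B2, d@B4, e@B6, f@B5}
  B8:   IN={a@B6, c@B2, c@B7, d@B2, d@B4, e@B6, f@B2, f@B5}   OUT={a@B8, c@B2, c@B7, d@B2, d@B4, e@B8, f@B2, f@B5}
  B9:   IN={a@B8, c@B2, c@B7, d@B2, d@B4, e@B8, f@B2, f@B5}   OUT={a@B8, b@B9, c@B2, c@B7, d@B2, d@B4, e@B8, f@B2, f@B5}

Merge at B9: IN[B9] = OUT[B8] = {a@B8, c@B2, c@B7, d@B2, d@B4, e@B8, f@B2, f@B5}
Applying B9's transfer function to that IN value gives OUT[B9] (row B9 above).

Answer: {a@B8, b@B9, c@B2, c@B7, d@B2, d@B4, e@B8, f@B2, f@B5}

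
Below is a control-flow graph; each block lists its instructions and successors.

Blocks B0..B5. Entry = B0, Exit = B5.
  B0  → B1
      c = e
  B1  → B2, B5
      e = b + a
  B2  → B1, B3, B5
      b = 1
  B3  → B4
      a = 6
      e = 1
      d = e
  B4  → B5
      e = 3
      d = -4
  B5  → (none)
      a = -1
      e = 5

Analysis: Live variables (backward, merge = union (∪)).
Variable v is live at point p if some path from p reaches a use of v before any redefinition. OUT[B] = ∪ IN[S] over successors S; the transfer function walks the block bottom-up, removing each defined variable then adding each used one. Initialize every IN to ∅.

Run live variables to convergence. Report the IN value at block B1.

Answer: {a, b}

Derivation:
Fixpoint table:
  B0:   IN={a, b, e}   OUT={a, b}
  B1:   IN={a, b}   OUT={a}
  B2:   IN={a}   OUT={a, b}
  B3:   IN={}   OUT={}
  B4:   IN={}   OUT={}
  B5:   IN={}   OUT={}

Merge at B1: OUT[B1] = IN[B2] ⊔ IN[B5] = {a}
Applying B1's transfer function to that OUT value gives IN[B1] (row B1 above).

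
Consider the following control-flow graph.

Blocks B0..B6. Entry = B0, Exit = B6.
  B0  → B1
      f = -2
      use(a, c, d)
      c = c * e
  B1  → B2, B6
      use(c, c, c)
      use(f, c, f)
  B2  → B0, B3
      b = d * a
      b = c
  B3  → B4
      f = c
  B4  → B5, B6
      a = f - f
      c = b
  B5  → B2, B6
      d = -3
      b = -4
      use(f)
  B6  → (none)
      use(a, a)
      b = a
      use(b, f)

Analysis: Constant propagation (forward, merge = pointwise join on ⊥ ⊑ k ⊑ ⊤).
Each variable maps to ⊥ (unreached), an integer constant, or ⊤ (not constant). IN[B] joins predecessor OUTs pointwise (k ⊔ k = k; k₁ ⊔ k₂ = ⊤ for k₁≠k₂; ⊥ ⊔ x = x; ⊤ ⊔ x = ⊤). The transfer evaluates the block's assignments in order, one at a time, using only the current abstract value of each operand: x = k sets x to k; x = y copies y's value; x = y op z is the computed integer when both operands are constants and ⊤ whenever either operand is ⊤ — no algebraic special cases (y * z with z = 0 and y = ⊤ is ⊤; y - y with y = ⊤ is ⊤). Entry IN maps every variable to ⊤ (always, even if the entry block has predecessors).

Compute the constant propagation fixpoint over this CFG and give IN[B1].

Answer: {a: ⊤, b: ⊤, c: ⊤, d: ⊤, e: ⊤, f: -2}

Derivation:
Converged values:
  B0:  IN=(all ⊤)  OUT={f:-2; rest ⊤}
  B1:  IN={f:-2; rest ⊤}  OUT={f:-2; rest ⊤}
  B2:  IN=(all ⊤)  OUT=(all ⊤)
  B3:  IN=(all ⊤)  OUT=(all ⊤)
  B4:  IN=(all ⊤)  OUT=(all ⊤)
  B5:  IN=(all ⊤)  OUT={b:-4, d:-3; rest ⊤}
  B6:  IN=(all ⊤)  OUT=(all ⊤)

Merge at B1: IN[B1] = OUT[B0] = {a: ⊤, b: ⊤, c: ⊤, d: ⊤, e: ⊤, f: -2}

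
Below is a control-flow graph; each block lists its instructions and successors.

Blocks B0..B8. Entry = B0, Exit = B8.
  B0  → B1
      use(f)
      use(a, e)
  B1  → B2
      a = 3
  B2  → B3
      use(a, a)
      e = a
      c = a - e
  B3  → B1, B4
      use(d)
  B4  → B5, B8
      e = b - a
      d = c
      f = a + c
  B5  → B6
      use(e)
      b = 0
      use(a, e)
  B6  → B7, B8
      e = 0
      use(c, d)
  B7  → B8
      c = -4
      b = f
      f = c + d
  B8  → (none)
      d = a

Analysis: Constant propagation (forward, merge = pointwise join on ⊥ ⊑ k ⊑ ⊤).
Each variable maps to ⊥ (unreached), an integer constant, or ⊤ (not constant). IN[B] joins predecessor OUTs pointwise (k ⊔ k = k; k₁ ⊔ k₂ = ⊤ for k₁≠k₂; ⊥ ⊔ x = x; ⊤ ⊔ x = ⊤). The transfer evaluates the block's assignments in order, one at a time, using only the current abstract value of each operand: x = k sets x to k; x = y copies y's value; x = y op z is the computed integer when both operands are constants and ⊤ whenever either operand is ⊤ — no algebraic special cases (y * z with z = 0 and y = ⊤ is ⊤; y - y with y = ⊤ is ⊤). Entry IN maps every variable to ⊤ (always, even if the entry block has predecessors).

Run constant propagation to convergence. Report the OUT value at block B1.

Converged values:
  B0:  IN=(all ⊤)  OUT=(all ⊤)
  B1:  IN=(all ⊤)  OUT={a:3; rest ⊤}
  B2:  IN={a:3; rest ⊤}  OUT={a:3, c:0, e:3; rest ⊤}
  B3:  IN={a:3, c:0, e:3; rest ⊤}  OUT={a:3, c:0, e:3; rest ⊤}
  B4:  IN={a:3, c:0, e:3; rest ⊤}  OUT={a:3, c:0, d:0, f:3; rest ⊤}
  B5:  IN={a:3, c:0, d:0, f:3; rest ⊤}  OUT={a:3, b:0, c:0, d:0, f:3; rest ⊤}
  B6:  IN={a:3, b:0, c:0, d:0, f:3; rest ⊤}  OUT={a:3, b:0, c:0, d:0, e:0, f:3; rest ⊤}
  B7:  IN={a:3, b:0, c:0, d:0, e:0, f:3; rest ⊤}  OUT={a:3, b:3, c:-4, d:0, e:0, f:-4; rest ⊤}
  B8:  IN={a:3, d:0; rest ⊤}  OUT={a:3, d:3; rest ⊤}

Merge at B1: IN[B1] = OUT[B0] ⊔ OUT[B3] = {a: ⊤, b: ⊤, c: ⊤, d: ⊤, e: ⊤, f: ⊤}
Applying B1's transfer function to that IN value gives OUT[B1] (row B1 above).

Answer: {a: 3, b: ⊤, c: ⊤, d: ⊤, e: ⊤, f: ⊤}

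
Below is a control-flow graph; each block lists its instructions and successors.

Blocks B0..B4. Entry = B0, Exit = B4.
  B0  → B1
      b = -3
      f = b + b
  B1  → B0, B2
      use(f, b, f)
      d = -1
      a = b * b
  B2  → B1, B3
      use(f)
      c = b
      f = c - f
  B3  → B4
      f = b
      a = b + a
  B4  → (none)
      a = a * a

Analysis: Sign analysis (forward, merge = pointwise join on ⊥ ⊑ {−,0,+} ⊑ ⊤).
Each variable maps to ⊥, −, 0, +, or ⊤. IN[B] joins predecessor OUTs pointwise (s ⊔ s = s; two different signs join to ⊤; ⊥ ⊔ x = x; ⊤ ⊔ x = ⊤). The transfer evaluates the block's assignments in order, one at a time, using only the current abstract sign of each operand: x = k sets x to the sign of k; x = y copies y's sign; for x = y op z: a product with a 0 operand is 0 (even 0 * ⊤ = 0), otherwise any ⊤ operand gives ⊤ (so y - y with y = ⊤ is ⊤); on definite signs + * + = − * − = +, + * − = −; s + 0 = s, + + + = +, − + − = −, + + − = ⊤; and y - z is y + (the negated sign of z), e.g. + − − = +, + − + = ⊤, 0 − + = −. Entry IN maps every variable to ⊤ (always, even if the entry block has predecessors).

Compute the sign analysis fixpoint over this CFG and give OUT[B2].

Per-block solution:
  B0:   IN=(all ⊤)   OUT={b:-, f:-; rest ⊤}
  B1:   IN={b:-; rest ⊤}   OUT={a:+, b:-, d:-; rest ⊤}
  B2:   IN={a:+, b:-, d:-; rest ⊤}   OUT={a:+, b:-, c:-, d:-; rest ⊤}
  B3:   IN={a:+, b:-, c:-, d:-; rest ⊤}   OUT={b:-, c:-, d:-, f:-; rest ⊤}
  B4:   IN={b:-, c:-, d:-, f:-; rest ⊤}   OUT={b:-, c:-, d:-, f:-; rest ⊤}

Merge at B2: IN[B2] = OUT[B1] = {a: +, b: -, c: ⊤, d: -, e: ⊤, f: ⊤}
Applying B2's transfer function to that IN value gives OUT[B2] (row B2 above).

Answer: {a: +, b: -, c: -, d: -, e: ⊤, f: ⊤}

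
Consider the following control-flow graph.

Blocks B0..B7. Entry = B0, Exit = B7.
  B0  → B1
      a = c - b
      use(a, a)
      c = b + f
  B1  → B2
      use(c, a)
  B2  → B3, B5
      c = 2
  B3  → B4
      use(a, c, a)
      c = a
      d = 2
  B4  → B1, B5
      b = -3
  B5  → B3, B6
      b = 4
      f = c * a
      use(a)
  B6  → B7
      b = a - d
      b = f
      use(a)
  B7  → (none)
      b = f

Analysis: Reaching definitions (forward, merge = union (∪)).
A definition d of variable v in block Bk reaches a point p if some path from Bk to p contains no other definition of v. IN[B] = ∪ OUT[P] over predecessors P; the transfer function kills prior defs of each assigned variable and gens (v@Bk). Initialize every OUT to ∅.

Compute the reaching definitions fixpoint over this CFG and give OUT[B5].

Answer: {a@B0, b@B5, c@B2, c@B3, d@B3, f@B5}

Trace:
Converged values:
  B0:   IN={}   OUT={a@B0, c@B0}
  B1:   IN={a@B0, b@B4, c@B0, c@B3, d@B3, f@B5}   OUT={a@B0, b@B4, c@B0, c@B3, d@B3, f@B5}
  B2:   IN={a@B0, b@B4, c@B0, c@B3, d@B3, f@B5}   OUT={a@B0, b@B4, c@B2, d@B3, f@B5}
  B3:   IN={a@B0, b@B4, b@B5, c@B2, c@B3, d@B3, f@B5}   OUT={a@B0, b@B4, b@B5, c@B3, d@B3, f@B5}
  B4:   IN={a@B0, b@B4, b@B5, c@B3, d@B3, f@B5}   OUT={a@B0, b@B4, c@B3, d@B3, f@B5}
  B5:   IN={a@B0, b@B4, c@B2, c@B3, d@B3, f@B5}   OUT={a@B0, b@B5, c@B2, c@B3, d@B3, f@B5}
  B6:   IN={a@B0, b@B5, c@B2, c@B3, d@B3, f@B5}   OUT={a@B0, b@B6, c@B2, c@B3, d@B3, f@B5}
  B7:   IN={a@B0, b@B6, c@B2, c@B3, d@B3, f@B5}   OUT={a@B0, b@B7, c@B2, c@B3, d@B3, f@B5}

Merge at B5: IN[B5] = OUT[B2] ⊔ OUT[B4] = {a@B0, b@B4, c@B2, c@B3, d@B3, f@B5}
Applying B5's transfer function to that IN value gives OUT[B5] (row B5 above).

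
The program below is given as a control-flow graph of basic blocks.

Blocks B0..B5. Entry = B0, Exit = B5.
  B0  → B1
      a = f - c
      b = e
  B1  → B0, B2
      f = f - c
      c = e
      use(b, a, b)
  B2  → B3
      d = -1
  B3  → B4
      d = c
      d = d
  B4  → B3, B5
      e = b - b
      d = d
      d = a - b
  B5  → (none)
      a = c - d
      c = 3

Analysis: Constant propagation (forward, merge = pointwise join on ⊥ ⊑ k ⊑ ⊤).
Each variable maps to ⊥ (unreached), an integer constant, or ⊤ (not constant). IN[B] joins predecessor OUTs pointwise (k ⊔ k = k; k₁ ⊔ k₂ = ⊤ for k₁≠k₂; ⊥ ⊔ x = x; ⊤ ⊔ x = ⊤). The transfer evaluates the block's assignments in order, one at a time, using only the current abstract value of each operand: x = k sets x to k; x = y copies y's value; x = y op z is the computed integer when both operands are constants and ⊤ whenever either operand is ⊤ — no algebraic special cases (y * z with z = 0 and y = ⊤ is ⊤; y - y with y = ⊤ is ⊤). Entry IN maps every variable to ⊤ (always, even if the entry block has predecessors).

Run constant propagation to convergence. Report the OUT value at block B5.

Per-block solution:
  B0: | IN=(all ⊤) | OUT=(all ⊤)
  B1: | IN=(all ⊤) | OUT=(all ⊤)
  B2: | IN=(all ⊤) | OUT={d:-1; rest ⊤}
  B3: | IN=(all ⊤) | OUT=(all ⊤)
  B4: | IN=(all ⊤) | OUT=(all ⊤)
  B5: | IN=(all ⊤) | OUT={c:3; rest ⊤}

Merge at B5: IN[B5] = OUT[B4] = {a: ⊤, b: ⊤, c: ⊤, d: ⊤, e: ⊤, f: ⊤}
Applying B5's transfer function to that IN value gives OUT[B5] (row B5 above).

Answer: {a: ⊤, b: ⊤, c: 3, d: ⊤, e: ⊤, f: ⊤}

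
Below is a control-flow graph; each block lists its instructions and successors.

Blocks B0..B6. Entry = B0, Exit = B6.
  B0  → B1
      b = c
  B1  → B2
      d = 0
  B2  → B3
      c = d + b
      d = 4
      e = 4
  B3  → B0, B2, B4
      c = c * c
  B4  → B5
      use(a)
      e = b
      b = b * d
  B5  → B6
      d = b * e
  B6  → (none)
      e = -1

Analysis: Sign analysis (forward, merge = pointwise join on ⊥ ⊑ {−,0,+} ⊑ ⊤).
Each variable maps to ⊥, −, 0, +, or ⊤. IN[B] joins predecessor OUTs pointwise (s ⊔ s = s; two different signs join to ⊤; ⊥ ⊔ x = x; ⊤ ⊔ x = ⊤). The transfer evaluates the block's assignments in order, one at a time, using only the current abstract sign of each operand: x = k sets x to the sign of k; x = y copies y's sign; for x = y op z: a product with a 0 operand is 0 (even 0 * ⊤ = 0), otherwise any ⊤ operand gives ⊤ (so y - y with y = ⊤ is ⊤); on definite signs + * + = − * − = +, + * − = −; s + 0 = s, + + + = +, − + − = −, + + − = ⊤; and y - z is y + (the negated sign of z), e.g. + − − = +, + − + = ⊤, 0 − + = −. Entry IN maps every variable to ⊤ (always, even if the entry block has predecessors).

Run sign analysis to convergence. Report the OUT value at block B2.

Fixpoint table:
  B0: | IN=(all ⊤) | OUT=(all ⊤)
  B1: | IN=(all ⊤) | OUT={d:0; rest ⊤}
  B2: | IN=(all ⊤) | OUT={d:+, e:+; rest ⊤}
  B3: | IN={d:+, e:+; rest ⊤} | OUT={d:+, e:+; rest ⊤}
  B4: | IN={d:+, e:+; rest ⊤} | OUT={d:+; rest ⊤}
  B5: | IN={d:+; rest ⊤} | OUT=(all ⊤)
  B6: | IN=(all ⊤) | OUT={e:-; rest ⊤}

Merge at B2: IN[B2] = OUT[B1] ⊔ OUT[B3] = {a: ⊤, b: ⊤, c: ⊤, d: ⊤, e: ⊤, f: ⊤}
Applying B2's transfer function to that IN value gives OUT[B2] (row B2 above).

Answer: {a: ⊤, b: ⊤, c: ⊤, d: +, e: +, f: ⊤}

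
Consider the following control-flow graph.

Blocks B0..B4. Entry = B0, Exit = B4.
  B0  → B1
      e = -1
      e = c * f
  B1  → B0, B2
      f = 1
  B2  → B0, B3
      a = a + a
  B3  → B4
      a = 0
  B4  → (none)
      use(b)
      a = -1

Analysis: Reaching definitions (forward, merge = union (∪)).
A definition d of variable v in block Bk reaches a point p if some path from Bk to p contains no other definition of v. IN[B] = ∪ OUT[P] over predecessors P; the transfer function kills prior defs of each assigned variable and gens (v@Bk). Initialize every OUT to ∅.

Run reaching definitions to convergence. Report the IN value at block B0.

Fixpoint table:
  B0:   IN={a@B2, e@B0, f@B1}   OUT={a@B2, e@B0, f@B1}
  B1:   IN={a@B2, e@B0, f@B1}   OUT={a@B2, e@B0, f@B1}
  B2:   IN={a@B2, e@B0, f@B1}   OUT={a@B2, e@B0, f@B1}
  B3:   IN={a@B2, e@B0, f@B1}   OUT={a@B3, e@B0, f@B1}
  B4:   IN={a@B3, e@B0, f@B1}   OUT={a@B4, e@B0, f@B1}

Merge at B0 (entry node, so the boundary value {} is joined with the incoming edge(s)): IN[B0] = {} ⊔ OUT[B1] ⊔ OUT[B2] = {a@B2, e@B0, f@B1}

Answer: {a@B2, e@B0, f@B1}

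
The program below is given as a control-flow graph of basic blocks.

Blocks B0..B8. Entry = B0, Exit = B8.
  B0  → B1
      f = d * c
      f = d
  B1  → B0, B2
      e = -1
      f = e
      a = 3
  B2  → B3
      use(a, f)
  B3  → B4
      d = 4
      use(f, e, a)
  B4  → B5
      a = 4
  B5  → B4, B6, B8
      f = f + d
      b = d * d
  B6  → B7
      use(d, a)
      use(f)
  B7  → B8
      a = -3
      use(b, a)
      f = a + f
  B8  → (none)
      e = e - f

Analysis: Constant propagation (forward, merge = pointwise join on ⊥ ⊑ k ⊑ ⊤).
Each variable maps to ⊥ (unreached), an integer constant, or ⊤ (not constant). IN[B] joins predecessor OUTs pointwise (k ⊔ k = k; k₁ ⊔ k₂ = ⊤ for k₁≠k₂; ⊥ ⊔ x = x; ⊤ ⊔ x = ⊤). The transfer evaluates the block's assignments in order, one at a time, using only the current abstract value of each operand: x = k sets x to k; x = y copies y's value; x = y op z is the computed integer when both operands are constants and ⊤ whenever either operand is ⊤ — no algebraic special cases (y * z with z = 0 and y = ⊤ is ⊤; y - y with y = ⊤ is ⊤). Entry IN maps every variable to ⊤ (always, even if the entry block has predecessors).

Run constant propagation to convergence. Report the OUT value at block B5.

Answer: {a: 4, b: 16, c: ⊤, d: 4, e: -1, f: ⊤}

Working:
Fixpoint table:
  B0: | IN=(all ⊤) | OUT=(all ⊤)
  B1: | IN=(all ⊤) | OUT={a:3, e:-1, f:-1; rest ⊤}
  B2: | IN={a:3, e:-1, f:-1; rest ⊤} | OUT={a:3, e:-1, f:-1; rest ⊤}
  B3: | IN={a:3, e:-1, f:-1; rest ⊤} | OUT={a:3, d:4, e:-1, f:-1; rest ⊤}
  B4: | IN={d:4, e:-1; rest ⊤} | OUT={a:4, d:4, e:-1; rest ⊤}
  B5: | IN={a:4, d:4, e:-1; rest ⊤} | OUT={a:4, b:16, d:4, e:-1; rest ⊤}
  B6: | IN={a:4, b:16, d:4, e:-1; rest ⊤} | OUT={a:4, b:16, d:4, e:-1; rest ⊤}
  B7: | IN={a:4, b:16, d:4, e:-1; rest ⊤} | OUT={a:-3, b:16, d:4, e:-1; rest ⊤}
  B8: | IN={b:16, d:4, e:-1; rest ⊤} | OUT={b:16, d:4; rest ⊤}

Merge at B5: IN[B5] = OUT[B4] = {a: 4, b: ⊤, c: ⊤, d: 4, e: -1, f: ⊤}
Applying B5's transfer function to that IN value gives OUT[B5] (row B5 above).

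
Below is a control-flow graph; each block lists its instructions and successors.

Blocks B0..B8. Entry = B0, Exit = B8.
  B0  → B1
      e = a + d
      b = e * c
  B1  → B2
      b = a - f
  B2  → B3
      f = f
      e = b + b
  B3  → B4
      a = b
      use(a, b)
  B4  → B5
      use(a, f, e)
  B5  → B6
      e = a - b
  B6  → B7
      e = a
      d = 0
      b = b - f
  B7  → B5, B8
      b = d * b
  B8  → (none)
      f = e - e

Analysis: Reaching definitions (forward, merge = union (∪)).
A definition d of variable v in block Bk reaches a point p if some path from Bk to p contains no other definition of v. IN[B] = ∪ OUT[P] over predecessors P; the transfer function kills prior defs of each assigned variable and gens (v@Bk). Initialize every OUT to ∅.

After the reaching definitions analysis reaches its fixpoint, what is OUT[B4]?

Converged values:
  B0:  IN={}  OUT={b@B0, e@B0}
  B1:  IN={b@B0, e@B0}  OUT={b@B1, e@B0}
  B2:  IN={b@B1, e@B0}  OUT={b@B1, e@B2, f@B2}
  B3:  IN={b@B1, e@B2, f@B2}  OUT={a@B3, b@B1, e@B2, f@B2}
  B4:  IN={a@B3, b@B1, e@B2, f@B2}  OUT={a@B3, b@B1, e@B2, f@B2}
  B5:  IN={a@B3, b@B1, b@B7, d@B6, e@B2, e@B6, f@B2}  OUT={a@B3, b@B1, b@B7, d@B6, e@B5, f@B2}
  B6:  IN={a@B3, b@B1, b@B7, d@B6, e@B5, f@B2}  OUT={a@B3, b@B6, d@B6, e@B6, f@B2}
  B7:  IN={a@B3, b@B6, d@B6, e@B6, f@B2}  OUT={a@B3, b@B7, d@B6, e@B6, f@B2}
  B8:  IN={a@B3, b@B7, d@B6, e@B6, f@B2}  OUT={a@B3, b@B7, d@B6, e@B6, f@B8}

Merge at B4: IN[B4] = OUT[B3] = {a@B3, b@B1, e@B2, f@B2}
Applying B4's transfer function to that IN value gives OUT[B4] (row B4 above).

Answer: {a@B3, b@B1, e@B2, f@B2}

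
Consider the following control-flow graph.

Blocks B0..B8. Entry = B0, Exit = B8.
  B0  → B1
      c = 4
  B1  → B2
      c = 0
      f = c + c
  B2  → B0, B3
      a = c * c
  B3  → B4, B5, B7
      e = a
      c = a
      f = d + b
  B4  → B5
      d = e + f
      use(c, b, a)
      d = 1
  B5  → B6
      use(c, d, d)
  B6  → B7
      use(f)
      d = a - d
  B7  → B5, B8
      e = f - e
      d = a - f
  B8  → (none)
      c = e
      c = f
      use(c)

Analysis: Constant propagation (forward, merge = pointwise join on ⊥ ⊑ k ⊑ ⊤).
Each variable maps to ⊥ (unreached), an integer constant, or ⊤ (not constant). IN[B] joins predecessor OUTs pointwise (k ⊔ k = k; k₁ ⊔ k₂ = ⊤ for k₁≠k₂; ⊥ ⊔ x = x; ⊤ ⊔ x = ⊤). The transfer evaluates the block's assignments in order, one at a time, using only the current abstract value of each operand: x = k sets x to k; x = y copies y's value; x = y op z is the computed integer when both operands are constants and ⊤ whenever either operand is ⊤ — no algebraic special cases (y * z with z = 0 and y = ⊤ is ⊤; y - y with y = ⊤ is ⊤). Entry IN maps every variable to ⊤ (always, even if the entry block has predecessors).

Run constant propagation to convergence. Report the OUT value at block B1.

Converged values:
  B0:  IN=(all ⊤)  OUT={c:4; rest ⊤}
  B1:  IN={c:4; rest ⊤}  OUT={c:0, f:0; rest ⊤}
  B2:  IN={c:0, f:0; rest ⊤}  OUT={a:0, c:0, f:0; rest ⊤}
  B3:  IN={a:0, c:0, f:0; rest ⊤}  OUT={a:0, c:0, e:0; rest ⊤}
  B4:  IN={a:0, c:0, e:0; rest ⊤}  OUT={a:0, c:0, d:1, e:0; rest ⊤}
  B5:  IN={a:0, c:0; rest ⊤}  OUT={a:0, c:0; rest ⊤}
  B6:  IN={a:0, c:0; rest ⊤}  OUT={a:0, c:0; rest ⊤}
  B7:  IN={a:0, c:0; rest ⊤}  OUT={a:0, c:0; rest ⊤}
  B8:  IN={a:0, c:0; rest ⊤}  OUT={a:0; rest ⊤}

Merge at B1: IN[B1] = OUT[B0] = {a: ⊤, b: ⊤, c: 4, d: ⊤, e: ⊤, f: ⊤}
Applying B1's transfer function to that IN value gives OUT[B1] (row B1 above).

Answer: {a: ⊤, b: ⊤, c: 0, d: ⊤, e: ⊤, f: 0}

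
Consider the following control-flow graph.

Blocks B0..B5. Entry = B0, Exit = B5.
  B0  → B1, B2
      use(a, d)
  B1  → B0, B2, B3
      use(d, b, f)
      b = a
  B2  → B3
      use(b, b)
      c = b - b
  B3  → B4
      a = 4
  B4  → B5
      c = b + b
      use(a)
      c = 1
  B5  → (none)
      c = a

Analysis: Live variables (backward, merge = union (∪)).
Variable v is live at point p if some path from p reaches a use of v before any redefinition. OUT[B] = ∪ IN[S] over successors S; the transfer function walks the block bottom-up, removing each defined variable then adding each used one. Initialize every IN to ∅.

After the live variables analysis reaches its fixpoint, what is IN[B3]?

Answer: {b}

Trace:
Per-block solution:
  B0:   IN={a, b, d, f}   OUT={a, b, d, f}
  B1:   IN={a, b, d, f}   OUT={a, b, d, f}
  B2:   IN={b}   OUT={b}
  B3:   IN={b}   OUT={a, b}
  B4:   IN={a, b}   OUT={a}
  B5:   IN={a}   OUT={}

Merge at B3: OUT[B3] = IN[B4] = {a, b}
Applying B3's transfer function to that OUT value gives IN[B3] (row B3 above).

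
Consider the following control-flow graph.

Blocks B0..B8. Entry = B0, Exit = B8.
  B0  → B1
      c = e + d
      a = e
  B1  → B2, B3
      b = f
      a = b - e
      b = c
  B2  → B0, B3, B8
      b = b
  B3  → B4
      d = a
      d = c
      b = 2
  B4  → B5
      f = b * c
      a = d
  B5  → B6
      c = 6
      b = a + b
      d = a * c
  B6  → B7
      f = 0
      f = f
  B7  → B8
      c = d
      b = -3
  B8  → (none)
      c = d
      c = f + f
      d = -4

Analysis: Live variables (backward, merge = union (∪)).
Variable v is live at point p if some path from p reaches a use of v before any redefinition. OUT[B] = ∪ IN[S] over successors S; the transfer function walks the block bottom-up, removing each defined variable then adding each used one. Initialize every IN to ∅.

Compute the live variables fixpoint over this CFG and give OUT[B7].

Converged values:
  B0: | IN={d, e, f} | OUT={c, d, e, f}
  B1: | IN={c, d, e, f} | OUT={a, b, c, d, e, f}
  B2: | IN={a, b, c, d, e, f} | OUT={a, c, d, e, f}
  B3: | IN={a, c} | OUT={b, c, d}
  B4: | IN={b, c, d} | OUT={a, b}
  B5: | IN={a, b} | OUT={d}
  B6: | IN={d} | OUT={d, f}
  B7: | IN={d, f} | OUT={d, f}
  B8: | IN={d, f} | OUT={}

Merge at B7: OUT[B7] = IN[B8] = {d, f}

Answer: {d, f}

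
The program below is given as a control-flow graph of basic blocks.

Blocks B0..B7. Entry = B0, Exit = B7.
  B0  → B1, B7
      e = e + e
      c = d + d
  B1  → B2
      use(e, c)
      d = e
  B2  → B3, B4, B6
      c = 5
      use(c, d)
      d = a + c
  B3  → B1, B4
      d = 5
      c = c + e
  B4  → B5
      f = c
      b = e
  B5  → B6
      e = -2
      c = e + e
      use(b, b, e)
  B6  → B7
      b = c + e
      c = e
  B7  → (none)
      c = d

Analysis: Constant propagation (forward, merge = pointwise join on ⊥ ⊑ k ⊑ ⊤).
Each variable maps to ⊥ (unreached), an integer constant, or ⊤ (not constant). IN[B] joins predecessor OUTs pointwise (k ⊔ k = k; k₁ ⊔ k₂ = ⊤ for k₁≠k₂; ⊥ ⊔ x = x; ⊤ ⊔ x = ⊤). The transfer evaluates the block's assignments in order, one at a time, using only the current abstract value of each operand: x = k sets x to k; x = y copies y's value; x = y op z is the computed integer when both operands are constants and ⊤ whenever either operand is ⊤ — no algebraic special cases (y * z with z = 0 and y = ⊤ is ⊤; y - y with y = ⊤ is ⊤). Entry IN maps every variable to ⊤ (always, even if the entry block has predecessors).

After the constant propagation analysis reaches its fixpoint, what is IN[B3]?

Converged values:
  B0: | IN=(all ⊤) | OUT=(all ⊤)
  B1: | IN=(all ⊤) | OUT=(all ⊤)
  B2: | IN=(all ⊤) | OUT={c:5; rest ⊤}
  B3: | IN={c:5; rest ⊤} | OUT={d:5; rest ⊤}
  B4: | IN=(all ⊤) | OUT=(all ⊤)
  B5: | IN=(all ⊤) | OUT={c:-4, e:-2; rest ⊤}
  B6: | IN=(all ⊤) | OUT=(all ⊤)
  B7: | IN=(all ⊤) | OUT=(all ⊤)

Merge at B3: IN[B3] = OUT[B2] = {a: ⊤, b: ⊤, c: 5, d: ⊤, e: ⊤, f: ⊤}

Answer: {a: ⊤, b: ⊤, c: 5, d: ⊤, e: ⊤, f: ⊤}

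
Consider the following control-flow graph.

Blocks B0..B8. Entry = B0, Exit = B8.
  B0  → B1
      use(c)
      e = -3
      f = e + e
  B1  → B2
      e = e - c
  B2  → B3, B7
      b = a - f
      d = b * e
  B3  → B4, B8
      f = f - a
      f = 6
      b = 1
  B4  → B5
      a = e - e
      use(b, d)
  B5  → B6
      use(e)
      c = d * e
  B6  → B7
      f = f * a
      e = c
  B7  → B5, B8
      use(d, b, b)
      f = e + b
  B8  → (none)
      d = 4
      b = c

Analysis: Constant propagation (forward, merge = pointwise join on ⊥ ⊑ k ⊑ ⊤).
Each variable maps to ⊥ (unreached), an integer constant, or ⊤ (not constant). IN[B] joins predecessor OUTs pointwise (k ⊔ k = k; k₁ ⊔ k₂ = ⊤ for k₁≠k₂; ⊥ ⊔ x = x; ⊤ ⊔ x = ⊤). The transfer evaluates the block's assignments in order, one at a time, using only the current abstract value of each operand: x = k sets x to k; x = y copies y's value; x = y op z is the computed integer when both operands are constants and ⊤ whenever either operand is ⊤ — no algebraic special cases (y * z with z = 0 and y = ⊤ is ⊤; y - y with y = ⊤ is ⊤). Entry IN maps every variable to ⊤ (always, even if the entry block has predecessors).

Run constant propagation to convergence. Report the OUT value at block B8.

Answer: {a: ⊤, b: ⊤, c: ⊤, d: 4, e: ⊤, f: ⊤}

Working:
Converged values:
  B0:  IN=(all ⊤)  OUT={e:-3, f:-6; rest ⊤}
  B1:  IN={e:-3, f:-6; rest ⊤}  OUT={f:-6; rest ⊤}
  B2:  IN={f:-6; rest ⊤}  OUT={f:-6; rest ⊤}
  B3:  IN={f:-6; rest ⊤}  OUT={b:1, f:6; rest ⊤}
  B4:  IN={b:1, f:6; rest ⊤}  OUT={b:1, f:6; rest ⊤}
  B5:  IN=(all ⊤)  OUT=(all ⊤)
  B6:  IN=(all ⊤)  OUT=(all ⊤)
  B7:  IN=(all ⊤)  OUT=(all ⊤)
  B8:  IN=(all ⊤)  OUT={d:4; rest ⊤}

Merge at B8: IN[B8] = OUT[B3] ⊔ OUT[B7] = {a: ⊤, b: ⊤, c: ⊤, d: ⊤, e: ⊤, f: ⊤}
Applying B8's transfer function to that IN value gives OUT[B8] (row B8 above).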